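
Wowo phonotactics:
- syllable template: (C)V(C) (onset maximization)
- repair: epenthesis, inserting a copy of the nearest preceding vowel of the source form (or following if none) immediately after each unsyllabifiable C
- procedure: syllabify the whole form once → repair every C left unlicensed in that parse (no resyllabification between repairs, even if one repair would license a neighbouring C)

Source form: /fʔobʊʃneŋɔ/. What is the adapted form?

Under (C)V(C), the unsyllabifiable consonants are /f/ (at most one coda consonant is licensed; onsets are limited to one consonant).
Inserting the epenthetic vowel yields /f/ → /fo/.

foʔobʊʃneŋɔ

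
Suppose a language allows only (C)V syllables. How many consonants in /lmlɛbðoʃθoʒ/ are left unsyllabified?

5

Under (C)V, the unsyllabifiable consonants are /l/, /m/, /b/, /ʃ/, /ʒ/ (no codas are permitted; onsets are limited to one consonant).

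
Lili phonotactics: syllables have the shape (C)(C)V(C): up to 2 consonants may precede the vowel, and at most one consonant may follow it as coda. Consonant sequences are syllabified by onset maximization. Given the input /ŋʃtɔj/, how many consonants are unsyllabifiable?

1

Under (C)(C)V(C), the unsyllabifiable consonants are /ŋ/ (at most one coda consonant is licensed; onsets may contain at most 2 consonants).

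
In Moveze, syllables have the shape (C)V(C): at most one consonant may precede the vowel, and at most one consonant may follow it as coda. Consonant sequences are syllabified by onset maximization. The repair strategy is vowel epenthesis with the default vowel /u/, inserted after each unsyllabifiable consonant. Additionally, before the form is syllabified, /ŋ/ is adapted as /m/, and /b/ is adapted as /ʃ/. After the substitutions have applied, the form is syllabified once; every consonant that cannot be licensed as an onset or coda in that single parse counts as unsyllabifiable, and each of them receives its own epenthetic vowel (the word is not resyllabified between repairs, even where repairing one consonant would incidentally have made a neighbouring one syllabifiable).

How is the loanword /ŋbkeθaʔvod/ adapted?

Substitution: /ŋ/ → /m/, /b/ → /ʃ/, giving /mʃkeθaʔvod/.
Under (C)V(C), the unsyllabifiable consonants are /m/, /ʃ/ (at most one coda consonant is licensed; onsets are limited to one consonant).
Each unlicensed consonant becomes the onset of a new syllable: /m/ → /mu/, /ʃ/ → /ʃu/.

muʃukeθaʔvod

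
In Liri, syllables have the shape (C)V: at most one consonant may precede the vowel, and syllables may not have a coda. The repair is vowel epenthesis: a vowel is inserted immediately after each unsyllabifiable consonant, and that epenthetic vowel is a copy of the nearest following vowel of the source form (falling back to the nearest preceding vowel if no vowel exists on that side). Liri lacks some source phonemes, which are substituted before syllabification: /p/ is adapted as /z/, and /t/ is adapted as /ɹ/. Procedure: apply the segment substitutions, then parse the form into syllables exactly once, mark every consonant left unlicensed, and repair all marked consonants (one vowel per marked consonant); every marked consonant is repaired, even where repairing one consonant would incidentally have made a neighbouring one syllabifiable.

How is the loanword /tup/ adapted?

Substitution: /t/ → /ɹ/, /p/ → /z/, giving /ɹuz/.
Under (C)V, the unsyllabifiable consonants are /z/ (no codas are permitted; onsets are limited to one consonant).
Epenthesis after each stranded consonant: /z/ → /zu/.

ɹuzu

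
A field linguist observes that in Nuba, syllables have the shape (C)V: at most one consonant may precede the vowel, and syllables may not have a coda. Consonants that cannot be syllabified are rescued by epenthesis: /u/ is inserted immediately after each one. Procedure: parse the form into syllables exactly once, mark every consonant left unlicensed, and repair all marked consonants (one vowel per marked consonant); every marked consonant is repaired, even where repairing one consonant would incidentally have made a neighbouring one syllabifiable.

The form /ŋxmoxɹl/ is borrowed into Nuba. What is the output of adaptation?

ŋuxumoxuɹulu

Under (C)V, the unsyllabifiable consonants are /ŋ/, /x/, /x/, /ɹ/, /l/ (no codas are permitted; onsets are limited to one consonant).
Inserting the epenthetic vowel yields /ŋ/ → /ŋu/, /x/ → /xu/, /x/ → /xu/, /ɹ/ → /ɹu/, /l/ → /lu/.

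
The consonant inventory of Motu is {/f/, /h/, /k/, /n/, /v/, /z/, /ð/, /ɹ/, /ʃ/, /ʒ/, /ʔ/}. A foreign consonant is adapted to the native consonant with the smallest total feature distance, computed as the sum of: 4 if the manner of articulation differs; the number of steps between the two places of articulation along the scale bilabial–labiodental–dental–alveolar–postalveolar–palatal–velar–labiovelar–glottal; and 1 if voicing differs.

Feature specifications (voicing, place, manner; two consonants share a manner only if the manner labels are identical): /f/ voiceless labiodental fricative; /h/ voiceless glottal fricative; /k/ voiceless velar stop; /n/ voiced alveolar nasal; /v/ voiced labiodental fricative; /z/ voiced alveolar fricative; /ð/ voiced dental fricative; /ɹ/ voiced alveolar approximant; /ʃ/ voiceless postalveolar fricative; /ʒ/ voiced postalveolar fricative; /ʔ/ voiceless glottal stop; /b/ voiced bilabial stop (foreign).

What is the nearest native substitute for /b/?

v

/v/ is closest: manner differs (stop→fricative, +4), place distance 1 (bilabial→labiodental), same voicing; total 5. Next closest is /f/ at distance 6.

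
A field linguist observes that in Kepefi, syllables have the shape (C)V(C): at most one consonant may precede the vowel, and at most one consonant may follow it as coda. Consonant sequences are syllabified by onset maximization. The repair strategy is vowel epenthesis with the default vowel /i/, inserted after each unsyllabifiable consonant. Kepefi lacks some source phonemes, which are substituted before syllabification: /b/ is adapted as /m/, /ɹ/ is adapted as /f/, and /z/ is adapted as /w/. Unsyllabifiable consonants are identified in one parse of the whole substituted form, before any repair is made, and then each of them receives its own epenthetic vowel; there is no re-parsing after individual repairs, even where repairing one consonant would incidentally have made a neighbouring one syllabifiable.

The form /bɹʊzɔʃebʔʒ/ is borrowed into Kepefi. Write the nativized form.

mifʊwɔʃemʔiʒi

Substitution: /b/ → /m/, /ɹ/ → /f/, /z/ → /w/, giving /mfʊwɔʃemʔʒ/.
The consonants /m/, /ʔ/, /ʒ/ cannot be parsed into a legal (C)V(C) syllable (at most one coda consonant is licensed; onsets are limited to one consonant).
Inserting the epenthetic vowel yields /m/ → /mi/, /ʔ/ → /ʔi/, /ʒ/ → /ʒi/.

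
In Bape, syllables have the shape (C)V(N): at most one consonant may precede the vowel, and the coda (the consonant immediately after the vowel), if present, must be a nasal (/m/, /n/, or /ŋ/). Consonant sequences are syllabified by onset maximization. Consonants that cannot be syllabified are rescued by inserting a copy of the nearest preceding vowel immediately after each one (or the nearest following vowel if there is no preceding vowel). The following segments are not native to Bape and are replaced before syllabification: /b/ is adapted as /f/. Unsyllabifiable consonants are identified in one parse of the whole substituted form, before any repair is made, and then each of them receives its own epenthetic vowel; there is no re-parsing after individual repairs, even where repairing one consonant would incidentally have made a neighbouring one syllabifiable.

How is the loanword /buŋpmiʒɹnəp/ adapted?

Substitution: /b/ → /f/, giving /fuŋpmiʒɹnəp/.
Syllabifying with onset maximization leaves /p/, /ʒ/, /ɹ/, /p/ stranded (only a nasal (/m/, /n/, or /ŋ/) is licensed in coda position; onsets are limited to one consonant).
Inserting the epenthetic vowel yields /p/ → /pu/, /ʒ/ → /ʒi/, /ɹ/ → /ɹi/, /p/ → /pə/.

fuŋpumiʒiɹinəpə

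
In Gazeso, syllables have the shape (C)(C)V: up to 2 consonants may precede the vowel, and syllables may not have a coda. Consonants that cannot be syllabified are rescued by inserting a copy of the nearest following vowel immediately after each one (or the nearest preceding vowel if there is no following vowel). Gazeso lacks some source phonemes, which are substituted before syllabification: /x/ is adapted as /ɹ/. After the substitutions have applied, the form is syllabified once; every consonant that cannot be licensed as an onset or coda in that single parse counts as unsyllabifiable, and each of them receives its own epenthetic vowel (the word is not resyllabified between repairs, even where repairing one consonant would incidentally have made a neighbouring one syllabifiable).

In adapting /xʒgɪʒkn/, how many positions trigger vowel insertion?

4

After substitution the input is /ɹʒgɪʒkn/.
The unsyllabifiable consonants are /ɹ/, /ʒ/, /k/, /n/; each receives one epenthetic vowel.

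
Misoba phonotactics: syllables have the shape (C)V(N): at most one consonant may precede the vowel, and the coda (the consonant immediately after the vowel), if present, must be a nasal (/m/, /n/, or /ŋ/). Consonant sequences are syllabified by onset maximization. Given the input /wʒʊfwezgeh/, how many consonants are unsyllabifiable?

The consonants /w/, /f/, /z/, /h/ cannot be parsed into a legal (C)V(N) syllable (only a nasal (/m/, /n/, or /ŋ/) is licensed in coda position; onsets are limited to one consonant).

4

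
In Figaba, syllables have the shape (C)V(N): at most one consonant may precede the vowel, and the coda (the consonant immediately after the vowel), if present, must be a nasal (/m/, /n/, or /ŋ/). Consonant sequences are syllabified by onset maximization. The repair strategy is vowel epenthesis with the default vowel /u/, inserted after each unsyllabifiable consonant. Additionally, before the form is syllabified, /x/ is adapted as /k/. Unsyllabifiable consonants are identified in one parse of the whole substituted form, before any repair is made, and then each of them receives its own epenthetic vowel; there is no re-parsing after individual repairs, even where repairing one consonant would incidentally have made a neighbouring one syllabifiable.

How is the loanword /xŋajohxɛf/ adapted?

Substitution: /x/ → /k/, giving /kŋajohkɛf/.
The consonants /k/, /h/, /f/ cannot be parsed into a legal (C)V(N) syllable (only a nasal (/m/, /n/, or /ŋ/) is licensed in coda position; onsets are limited to one consonant).
Epenthesis after each stranded consonant: /k/ → /ku/, /h/ → /hu/, /f/ → /fu/.

kuŋajohukɛfu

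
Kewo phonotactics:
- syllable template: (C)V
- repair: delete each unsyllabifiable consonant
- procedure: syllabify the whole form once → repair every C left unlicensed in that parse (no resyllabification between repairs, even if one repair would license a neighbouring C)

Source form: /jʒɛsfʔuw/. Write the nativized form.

ʒɛʔu

The consonants /j/, /s/, /f/, /w/ cannot be parsed into a legal (C)V syllable (no codas are permitted; onsets are limited to one consonant).
Deleting the stranded consonants removes /j/, /s/, /f/, /w/.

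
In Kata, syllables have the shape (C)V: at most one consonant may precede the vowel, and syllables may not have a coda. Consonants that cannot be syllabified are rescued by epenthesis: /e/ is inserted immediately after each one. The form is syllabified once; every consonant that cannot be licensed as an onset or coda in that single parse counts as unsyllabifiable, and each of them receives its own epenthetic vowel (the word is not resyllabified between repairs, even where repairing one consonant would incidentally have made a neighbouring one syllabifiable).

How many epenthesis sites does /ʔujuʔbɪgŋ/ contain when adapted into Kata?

3

The unsyllabifiable consonants are /ʔ/, /g/, /ŋ/; each receives one epenthetic vowel.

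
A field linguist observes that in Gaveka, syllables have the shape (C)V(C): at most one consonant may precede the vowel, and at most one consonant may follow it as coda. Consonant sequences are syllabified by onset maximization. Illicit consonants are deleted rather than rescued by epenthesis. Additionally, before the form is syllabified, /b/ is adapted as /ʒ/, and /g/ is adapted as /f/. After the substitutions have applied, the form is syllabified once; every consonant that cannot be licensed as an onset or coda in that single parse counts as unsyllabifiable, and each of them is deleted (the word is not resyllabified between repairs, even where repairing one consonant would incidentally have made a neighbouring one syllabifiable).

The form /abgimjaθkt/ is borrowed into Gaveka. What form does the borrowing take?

aʒfimjaθ

Substitution: /b/ → /ʒ/, /g/ → /f/, giving /aʒfimjaθkt/.
Syllabifying with onset maximization leaves /k/, /t/ stranded (at most one coda consonant is licensed; onsets are limited to one consonant).
Deleting the stranded consonants removes /k/, /t/.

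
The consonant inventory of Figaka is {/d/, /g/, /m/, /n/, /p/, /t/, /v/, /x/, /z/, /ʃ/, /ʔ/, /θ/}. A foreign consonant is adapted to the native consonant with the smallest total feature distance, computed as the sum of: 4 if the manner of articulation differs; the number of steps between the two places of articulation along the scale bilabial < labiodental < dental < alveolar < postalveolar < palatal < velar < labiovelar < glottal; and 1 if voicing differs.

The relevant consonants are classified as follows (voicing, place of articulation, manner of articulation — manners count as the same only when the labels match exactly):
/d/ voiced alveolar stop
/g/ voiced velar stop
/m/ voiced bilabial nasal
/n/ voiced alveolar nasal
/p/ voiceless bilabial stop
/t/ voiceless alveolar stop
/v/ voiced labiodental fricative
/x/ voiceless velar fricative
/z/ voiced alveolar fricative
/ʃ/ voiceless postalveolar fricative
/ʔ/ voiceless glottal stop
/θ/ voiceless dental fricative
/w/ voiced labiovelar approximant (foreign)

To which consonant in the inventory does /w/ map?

g

/g/ is closest: manner differs (approximant→stop, +4), place distance 1 (labiovelar→velar), same voicing; total 5. Next closest is /x/ at distance 6.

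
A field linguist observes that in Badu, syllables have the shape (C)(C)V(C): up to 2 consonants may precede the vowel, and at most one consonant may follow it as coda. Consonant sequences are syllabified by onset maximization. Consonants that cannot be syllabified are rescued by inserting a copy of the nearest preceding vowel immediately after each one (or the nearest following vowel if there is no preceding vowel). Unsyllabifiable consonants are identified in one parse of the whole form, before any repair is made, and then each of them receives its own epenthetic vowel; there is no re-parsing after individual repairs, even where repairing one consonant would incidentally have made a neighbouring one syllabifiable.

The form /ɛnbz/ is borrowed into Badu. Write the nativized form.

ɛnbɛzɛ

Syllabifying with onset maximization leaves /b/, /z/ stranded (at most one coda consonant is licensed; onsets may contain at most 2 consonants).
Inserting the epenthetic vowel yields /b/ → /bɛ/, /z/ → /zɛ/.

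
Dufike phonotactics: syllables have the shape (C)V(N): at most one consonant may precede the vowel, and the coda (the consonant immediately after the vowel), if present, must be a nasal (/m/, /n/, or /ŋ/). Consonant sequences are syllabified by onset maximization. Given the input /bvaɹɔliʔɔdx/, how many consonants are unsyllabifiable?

The consonants /b/, /d/, /x/ cannot be parsed into a legal (C)V(N) syllable (only a nasal (/m/, /n/, or /ŋ/) is licensed in coda position; onsets are limited to one consonant).

3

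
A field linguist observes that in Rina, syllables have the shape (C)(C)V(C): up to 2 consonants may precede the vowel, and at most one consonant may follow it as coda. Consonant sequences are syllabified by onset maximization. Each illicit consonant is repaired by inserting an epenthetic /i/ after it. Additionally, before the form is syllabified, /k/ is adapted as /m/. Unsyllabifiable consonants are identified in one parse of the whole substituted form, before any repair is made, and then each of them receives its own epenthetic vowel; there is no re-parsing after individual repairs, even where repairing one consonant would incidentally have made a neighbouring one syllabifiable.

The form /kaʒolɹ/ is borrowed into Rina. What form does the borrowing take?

Substitution: /k/ → /m/, giving /maʒolɹ/.
Syllabifying with onset maximization leaves /ɹ/ stranded (at most one coda consonant is licensed; onsets may contain at most 2 consonants).
Inserting the epenthetic vowel yields /ɹ/ → /ɹi/.

maʒolɹi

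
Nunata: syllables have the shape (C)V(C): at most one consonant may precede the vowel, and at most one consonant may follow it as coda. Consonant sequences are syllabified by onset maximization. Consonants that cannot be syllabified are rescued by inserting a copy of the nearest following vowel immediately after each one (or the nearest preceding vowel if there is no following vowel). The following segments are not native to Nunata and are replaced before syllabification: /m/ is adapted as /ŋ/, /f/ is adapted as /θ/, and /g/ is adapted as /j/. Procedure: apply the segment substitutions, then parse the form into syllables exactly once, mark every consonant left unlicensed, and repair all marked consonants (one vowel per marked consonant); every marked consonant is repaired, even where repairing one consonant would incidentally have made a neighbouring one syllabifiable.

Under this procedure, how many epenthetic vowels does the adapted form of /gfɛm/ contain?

After substitution the input is /jθɛŋ/.
The unsyllabifiable consonants are /j/; each receives one epenthetic vowel.

1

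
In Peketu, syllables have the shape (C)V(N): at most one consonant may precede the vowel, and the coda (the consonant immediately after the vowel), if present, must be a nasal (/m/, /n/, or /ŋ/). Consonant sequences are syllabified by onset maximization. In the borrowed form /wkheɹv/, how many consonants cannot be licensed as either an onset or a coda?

Under (C)V(N), the unsyllabifiable consonants are /w/, /k/, /ɹ/, /v/ (only a nasal (/m/, /n/, or /ŋ/) is licensed in coda position; onsets are limited to one consonant).

4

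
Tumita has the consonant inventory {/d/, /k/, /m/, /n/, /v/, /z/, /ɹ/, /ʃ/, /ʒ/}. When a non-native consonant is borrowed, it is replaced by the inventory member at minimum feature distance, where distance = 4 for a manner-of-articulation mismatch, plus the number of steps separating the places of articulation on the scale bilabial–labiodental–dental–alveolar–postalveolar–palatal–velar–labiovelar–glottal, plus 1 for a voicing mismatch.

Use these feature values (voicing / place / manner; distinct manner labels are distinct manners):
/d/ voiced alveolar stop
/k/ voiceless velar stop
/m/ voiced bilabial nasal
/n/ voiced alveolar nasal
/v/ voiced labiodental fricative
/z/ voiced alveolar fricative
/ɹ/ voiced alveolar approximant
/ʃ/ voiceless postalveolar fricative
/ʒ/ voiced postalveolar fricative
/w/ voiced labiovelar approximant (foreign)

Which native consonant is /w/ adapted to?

ɹ

/ɹ/ is closest: same manner (approximant), place distance 4 (labiovelar→alveolar), same voicing; total 4. Next closest is /k/ at distance 6.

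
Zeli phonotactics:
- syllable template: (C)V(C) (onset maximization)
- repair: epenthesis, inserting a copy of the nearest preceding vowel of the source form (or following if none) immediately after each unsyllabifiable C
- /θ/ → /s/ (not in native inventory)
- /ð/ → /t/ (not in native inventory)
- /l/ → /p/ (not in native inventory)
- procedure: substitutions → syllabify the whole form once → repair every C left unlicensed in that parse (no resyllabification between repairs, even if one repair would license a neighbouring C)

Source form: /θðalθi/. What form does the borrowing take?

Substitution: /θ/ → /s/, /ð/ → /t/, /l/ → /p/, giving /stapsi/.
Syllabifying with onset maximization leaves /s/ stranded (at most one coda consonant is licensed; onsets are limited to one consonant).
Epenthesis after each stranded consonant: /s/ → /sa/.

satapsi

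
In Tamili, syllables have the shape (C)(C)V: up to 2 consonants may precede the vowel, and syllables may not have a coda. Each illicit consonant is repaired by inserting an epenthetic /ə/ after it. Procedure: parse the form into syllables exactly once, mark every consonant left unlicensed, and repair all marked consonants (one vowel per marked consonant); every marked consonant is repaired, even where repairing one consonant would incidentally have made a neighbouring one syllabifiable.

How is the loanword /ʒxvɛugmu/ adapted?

ʒəxvɛugmu

Under (C)(C)V, the unsyllabifiable consonants are /ʒ/ (no codas are permitted; onsets may contain at most 2 consonants).
Epenthesis after each stranded consonant: /ʒ/ → /ʒə/.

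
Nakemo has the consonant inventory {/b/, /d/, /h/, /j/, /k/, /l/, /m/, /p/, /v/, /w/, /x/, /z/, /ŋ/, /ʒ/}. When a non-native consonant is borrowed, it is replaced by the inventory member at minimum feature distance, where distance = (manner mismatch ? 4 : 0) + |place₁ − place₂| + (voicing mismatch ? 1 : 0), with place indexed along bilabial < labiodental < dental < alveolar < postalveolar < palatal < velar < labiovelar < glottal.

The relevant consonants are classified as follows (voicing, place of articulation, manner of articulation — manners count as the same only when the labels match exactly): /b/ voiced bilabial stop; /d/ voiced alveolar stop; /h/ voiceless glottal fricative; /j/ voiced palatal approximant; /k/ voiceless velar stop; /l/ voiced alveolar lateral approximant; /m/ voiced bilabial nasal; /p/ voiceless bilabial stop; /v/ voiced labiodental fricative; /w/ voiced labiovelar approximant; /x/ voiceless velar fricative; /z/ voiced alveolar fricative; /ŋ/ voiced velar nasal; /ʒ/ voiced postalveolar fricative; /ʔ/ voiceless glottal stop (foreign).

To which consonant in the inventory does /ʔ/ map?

k

/k/ is closest: same manner (stop), place distance 2 (glottal→velar), same voicing; total 2. Next closest is /h/ at distance 4.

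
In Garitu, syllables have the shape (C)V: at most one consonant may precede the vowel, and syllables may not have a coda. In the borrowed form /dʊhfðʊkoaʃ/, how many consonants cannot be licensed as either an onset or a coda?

The consonants /h/, /f/, /ʃ/ cannot be parsed into a legal (C)V syllable (no codas are permitted; onsets are limited to one consonant).

3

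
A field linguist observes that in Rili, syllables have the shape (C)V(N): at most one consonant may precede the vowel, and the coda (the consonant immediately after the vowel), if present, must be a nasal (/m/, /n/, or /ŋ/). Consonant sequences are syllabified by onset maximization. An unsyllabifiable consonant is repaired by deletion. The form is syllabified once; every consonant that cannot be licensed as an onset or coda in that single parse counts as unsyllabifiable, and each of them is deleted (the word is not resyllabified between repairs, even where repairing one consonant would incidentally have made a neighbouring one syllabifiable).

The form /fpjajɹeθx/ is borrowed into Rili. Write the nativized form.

jaɹe

Syllabifying with onset maximization leaves /f/, /p/, /j/, /θ/, /x/ stranded (only a nasal (/m/, /n/, or /ŋ/) is licensed in coda position; onsets are limited to one consonant).
Deletion applies to /f/, /p/, /j/, /θ/, /x/.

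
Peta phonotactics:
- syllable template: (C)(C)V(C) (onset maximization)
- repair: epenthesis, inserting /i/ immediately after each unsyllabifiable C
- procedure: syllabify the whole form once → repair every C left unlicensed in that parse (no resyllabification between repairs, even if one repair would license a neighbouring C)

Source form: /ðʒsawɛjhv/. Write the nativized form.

ðiʒsawɛjhivi

The consonants /ð/, /h/, /v/ cannot be parsed into a legal (C)(C)V(C) syllable (at most one coda consonant is licensed; onsets may contain at most 2 consonants).
Inserting the epenthetic vowel yields /ð/ → /ði/, /h/ → /hi/, /v/ → /vi/.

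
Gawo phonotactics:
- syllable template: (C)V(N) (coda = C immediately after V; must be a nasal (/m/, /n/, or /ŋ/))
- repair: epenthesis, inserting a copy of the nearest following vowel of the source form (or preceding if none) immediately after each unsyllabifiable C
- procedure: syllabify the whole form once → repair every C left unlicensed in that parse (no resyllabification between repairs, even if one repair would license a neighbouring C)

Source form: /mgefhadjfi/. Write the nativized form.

Syllabifying with onset maximization leaves /m/, /f/, /d/, /j/ stranded (only a nasal (/m/, /n/, or /ŋ/) is licensed in coda position; onsets are limited to one consonant).
Inserting the epenthetic vowel yields /m/ → /me/, /f/ → /fa/, /d/ → /di/, /j/ → /ji/.

megefahadijifi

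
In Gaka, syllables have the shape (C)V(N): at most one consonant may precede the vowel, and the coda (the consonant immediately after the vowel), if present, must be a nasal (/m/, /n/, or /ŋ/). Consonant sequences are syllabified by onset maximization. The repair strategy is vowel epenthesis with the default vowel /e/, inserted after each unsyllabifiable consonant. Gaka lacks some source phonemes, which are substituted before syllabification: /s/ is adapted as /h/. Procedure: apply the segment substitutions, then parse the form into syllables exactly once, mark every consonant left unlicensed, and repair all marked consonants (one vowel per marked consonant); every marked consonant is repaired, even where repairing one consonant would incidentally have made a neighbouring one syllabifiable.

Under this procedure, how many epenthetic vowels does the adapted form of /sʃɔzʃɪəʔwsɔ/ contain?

4

After substitution the input is /hʃɔzʃɪəʔwhɔ/.
The unsyllabifiable consonants are /h/, /z/, /ʔ/, /w/; each receives one epenthetic vowel.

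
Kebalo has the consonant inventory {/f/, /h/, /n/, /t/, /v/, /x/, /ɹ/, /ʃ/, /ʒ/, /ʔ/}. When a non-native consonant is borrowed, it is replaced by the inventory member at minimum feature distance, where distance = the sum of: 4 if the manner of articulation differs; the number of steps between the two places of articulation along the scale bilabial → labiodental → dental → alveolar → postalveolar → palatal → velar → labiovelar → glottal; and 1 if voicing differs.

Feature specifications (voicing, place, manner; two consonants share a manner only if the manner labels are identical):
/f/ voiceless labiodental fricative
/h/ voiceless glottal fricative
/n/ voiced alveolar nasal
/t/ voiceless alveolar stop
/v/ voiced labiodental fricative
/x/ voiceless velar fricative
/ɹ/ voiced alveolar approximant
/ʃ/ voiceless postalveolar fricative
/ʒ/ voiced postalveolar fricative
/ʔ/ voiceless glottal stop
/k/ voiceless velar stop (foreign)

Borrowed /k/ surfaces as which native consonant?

/ʔ/ is closest: same manner (stop), place distance 2 (velar→glottal), same voicing; total 2. Next closest is /t/ at distance 3.

ʔ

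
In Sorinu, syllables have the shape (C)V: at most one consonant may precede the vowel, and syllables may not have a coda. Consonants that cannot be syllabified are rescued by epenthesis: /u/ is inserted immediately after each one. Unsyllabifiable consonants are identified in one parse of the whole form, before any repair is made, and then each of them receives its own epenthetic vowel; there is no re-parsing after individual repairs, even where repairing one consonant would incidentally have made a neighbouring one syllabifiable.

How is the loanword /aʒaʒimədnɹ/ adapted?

Syllabifying with onset maximization leaves /d/, /n/, /ɹ/ stranded (no codas are permitted; onsets are limited to one consonant).
Epenthesis after each stranded consonant: /d/ → /du/, /n/ → /nu/, /ɹ/ → /ɹu/.

aʒaʒimədunuɹu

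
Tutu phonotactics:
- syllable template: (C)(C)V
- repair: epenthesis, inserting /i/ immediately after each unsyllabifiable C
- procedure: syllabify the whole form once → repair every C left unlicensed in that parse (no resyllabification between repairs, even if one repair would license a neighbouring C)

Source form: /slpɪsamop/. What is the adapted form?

The consonants /s/, /p/ cannot be parsed into a legal (C)(C)V syllable (no codas are permitted; onsets may contain at most 2 consonants).
Each unlicensed consonant becomes the onset of a new syllable: /s/ → /si/, /p/ → /pi/.

silpɪsamopi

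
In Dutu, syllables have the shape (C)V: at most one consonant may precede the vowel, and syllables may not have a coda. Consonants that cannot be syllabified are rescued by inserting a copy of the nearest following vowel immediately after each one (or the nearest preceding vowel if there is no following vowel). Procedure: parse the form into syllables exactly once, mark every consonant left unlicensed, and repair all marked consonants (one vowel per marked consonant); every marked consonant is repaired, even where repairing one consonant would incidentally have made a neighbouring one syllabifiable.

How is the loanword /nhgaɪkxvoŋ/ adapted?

Under (C)V, the unsyllabifiable consonants are /n/, /h/, /k/, /x/, /ŋ/ (no codas are permitted; onsets are limited to one consonant).
Epenthesis after each stranded consonant: /n/ → /na/, /h/ → /ha/, /k/ → /ko/, /x/ → /xo/, /ŋ/ → /ŋo/.

nahagaɪkoxovoŋo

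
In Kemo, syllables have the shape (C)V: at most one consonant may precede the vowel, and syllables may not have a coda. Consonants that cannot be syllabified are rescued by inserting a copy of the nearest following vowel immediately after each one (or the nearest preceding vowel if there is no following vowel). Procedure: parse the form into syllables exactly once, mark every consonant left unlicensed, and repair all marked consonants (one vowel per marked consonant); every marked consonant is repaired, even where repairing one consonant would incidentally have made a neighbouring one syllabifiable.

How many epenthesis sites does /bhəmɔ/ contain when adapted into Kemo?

1

The unsyllabifiable consonants are /b/; each receives one epenthetic vowel.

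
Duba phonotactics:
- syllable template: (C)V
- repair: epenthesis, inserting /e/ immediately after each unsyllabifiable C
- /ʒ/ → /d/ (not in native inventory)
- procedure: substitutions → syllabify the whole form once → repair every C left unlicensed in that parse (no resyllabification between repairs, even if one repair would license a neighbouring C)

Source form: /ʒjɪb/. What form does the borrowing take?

dejɪbe

Substitution: /ʒ/ → /d/, giving /djɪb/.
Syllabifying with onset maximization leaves /d/, /b/ stranded (no codas are permitted; onsets are limited to one consonant).
Each unlicensed consonant becomes the onset of a new syllable: /d/ → /de/, /b/ → /be/.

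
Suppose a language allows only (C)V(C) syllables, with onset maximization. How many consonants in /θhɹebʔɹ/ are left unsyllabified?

The consonants /θ/, /h/, /ʔ/, /ɹ/ cannot be parsed into a legal (C)V(C) syllable (at most one coda consonant is licensed; onsets are limited to one consonant).

4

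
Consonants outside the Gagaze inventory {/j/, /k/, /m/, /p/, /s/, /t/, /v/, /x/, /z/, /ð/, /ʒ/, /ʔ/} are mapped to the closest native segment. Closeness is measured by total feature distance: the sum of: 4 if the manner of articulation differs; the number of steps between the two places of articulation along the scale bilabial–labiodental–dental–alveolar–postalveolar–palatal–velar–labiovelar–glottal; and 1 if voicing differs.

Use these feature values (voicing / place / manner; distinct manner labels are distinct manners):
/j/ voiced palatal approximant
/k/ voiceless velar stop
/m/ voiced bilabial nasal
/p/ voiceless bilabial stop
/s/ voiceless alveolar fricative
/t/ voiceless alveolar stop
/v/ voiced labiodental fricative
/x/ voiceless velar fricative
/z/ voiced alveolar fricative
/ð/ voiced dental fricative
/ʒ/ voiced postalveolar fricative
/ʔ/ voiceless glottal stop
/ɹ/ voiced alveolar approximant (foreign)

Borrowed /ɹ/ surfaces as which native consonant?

/j/ is closest: same manner (approximant), place distance 2 (alveolar→palatal), same voicing; total 2. Next closest is /z/ at distance 4.

j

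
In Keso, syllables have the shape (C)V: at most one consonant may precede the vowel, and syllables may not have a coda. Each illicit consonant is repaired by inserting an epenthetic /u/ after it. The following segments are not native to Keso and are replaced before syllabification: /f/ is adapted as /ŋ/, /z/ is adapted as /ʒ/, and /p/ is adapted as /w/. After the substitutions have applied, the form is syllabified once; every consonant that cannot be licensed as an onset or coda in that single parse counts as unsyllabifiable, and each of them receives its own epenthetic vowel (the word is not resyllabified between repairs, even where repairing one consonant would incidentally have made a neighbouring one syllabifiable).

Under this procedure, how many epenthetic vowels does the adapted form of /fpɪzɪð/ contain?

2

After substitution the input is /ŋwɪʒɪð/.
The unsyllabifiable consonants are /ŋ/, /ð/; each receives one epenthetic vowel.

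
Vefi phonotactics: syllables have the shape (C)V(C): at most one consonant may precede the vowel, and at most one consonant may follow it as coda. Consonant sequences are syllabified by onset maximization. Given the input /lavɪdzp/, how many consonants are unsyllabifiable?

2

The consonants /z/, /p/ cannot be parsed into a legal (C)V(C) syllable (at most one coda consonant is licensed; onsets are limited to one consonant).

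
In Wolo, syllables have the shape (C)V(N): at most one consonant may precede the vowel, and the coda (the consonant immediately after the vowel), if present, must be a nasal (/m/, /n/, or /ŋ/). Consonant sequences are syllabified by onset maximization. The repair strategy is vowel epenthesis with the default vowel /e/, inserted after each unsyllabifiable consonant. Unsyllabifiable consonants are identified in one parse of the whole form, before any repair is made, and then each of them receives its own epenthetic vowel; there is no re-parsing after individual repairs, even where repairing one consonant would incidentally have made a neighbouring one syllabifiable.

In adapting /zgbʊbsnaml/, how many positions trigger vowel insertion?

The unsyllabifiable consonants are /z/, /g/, /b/, /s/, /l/; each receives one epenthetic vowel.

5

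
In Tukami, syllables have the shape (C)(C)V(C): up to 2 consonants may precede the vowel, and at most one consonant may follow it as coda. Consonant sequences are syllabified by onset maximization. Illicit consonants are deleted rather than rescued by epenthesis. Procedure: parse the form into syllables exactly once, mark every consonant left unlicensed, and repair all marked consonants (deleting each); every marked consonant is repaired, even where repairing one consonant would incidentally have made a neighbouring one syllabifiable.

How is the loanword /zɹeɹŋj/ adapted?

zɹeɹ

Syllabifying with onset maximization leaves /ŋ/, /j/ stranded (at most one coda consonant is licensed; onsets may contain at most 2 consonants).
Deleting the stranded consonants removes /ŋ/, /j/.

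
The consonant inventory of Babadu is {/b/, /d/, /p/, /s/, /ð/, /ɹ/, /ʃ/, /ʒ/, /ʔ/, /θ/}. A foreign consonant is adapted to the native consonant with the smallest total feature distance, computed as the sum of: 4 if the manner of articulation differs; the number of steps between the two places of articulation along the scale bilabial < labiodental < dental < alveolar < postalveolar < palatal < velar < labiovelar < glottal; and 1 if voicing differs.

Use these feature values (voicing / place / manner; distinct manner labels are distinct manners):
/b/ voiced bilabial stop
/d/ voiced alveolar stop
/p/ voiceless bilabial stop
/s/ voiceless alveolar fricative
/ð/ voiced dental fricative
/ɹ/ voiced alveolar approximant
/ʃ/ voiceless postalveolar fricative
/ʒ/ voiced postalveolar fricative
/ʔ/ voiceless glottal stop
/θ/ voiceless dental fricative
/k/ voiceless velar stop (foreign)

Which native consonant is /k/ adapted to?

/ʔ/ is closest: same manner (stop), place distance 2 (velar→glottal), same voicing; total 2. Next closest is /d/ at distance 4.

ʔ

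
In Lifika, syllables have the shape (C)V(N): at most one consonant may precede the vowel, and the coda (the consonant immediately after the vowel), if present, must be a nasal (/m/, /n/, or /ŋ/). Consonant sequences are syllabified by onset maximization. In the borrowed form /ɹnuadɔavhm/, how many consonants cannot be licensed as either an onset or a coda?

Syllabifying with onset maximization leaves /ɹ/, /v/, /h/, /m/ stranded (only a nasal (/m/, /n/, or /ŋ/) is licensed in coda position; onsets are limited to one consonant).

4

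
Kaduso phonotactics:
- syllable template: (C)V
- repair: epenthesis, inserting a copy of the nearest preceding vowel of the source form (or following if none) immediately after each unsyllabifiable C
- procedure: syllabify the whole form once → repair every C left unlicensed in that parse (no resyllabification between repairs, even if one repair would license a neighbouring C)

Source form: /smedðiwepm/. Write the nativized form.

semedeðiwepeme

Under (C)V, the unsyllabifiable consonants are /s/, /d/, /p/, /m/ (no codas are permitted; onsets are limited to one consonant).
Inserting the epenthetic vowel yields /s/ → /se/, /d/ → /de/, /p/ → /pe/, /m/ → /me/.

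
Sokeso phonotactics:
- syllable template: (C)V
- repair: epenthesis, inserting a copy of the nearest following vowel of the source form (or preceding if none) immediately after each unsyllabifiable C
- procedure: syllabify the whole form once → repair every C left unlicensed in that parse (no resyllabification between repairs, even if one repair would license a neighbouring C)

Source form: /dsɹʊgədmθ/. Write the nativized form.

dʊsʊɹʊgədəməθə

The consonants /d/, /s/, /d/, /m/, /θ/ cannot be parsed into a legal (C)V syllable (no codas are permitted; onsets are limited to one consonant).
Inserting the epenthetic vowel yields /d/ → /dʊ/, /s/ → /sʊ/, /d/ → /də/, /m/ → /mə/, /θ/ → /θə/.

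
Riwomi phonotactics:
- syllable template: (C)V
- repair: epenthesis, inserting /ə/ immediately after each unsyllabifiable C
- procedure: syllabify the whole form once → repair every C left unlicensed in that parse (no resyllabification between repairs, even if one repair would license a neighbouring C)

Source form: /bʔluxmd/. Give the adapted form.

bəʔəluxəmədə

Syllabifying with onset maximization leaves /b/, /ʔ/, /x/, /m/, /d/ stranded (no codas are permitted; onsets are limited to one consonant).
Each unlicensed consonant becomes the onset of a new syllable: /b/ → /bə/, /ʔ/ → /ʔə/, /x/ → /xə/, /m/ → /mə/, /d/ → /də/.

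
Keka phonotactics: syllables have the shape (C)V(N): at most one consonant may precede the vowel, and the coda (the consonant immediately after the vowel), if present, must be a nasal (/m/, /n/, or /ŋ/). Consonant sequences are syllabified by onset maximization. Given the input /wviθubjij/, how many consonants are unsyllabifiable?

3

Syllabifying with onset maximization leaves /w/, /b/, /j/ stranded (only a nasal (/m/, /n/, or /ŋ/) is licensed in coda position; onsets are limited to one consonant).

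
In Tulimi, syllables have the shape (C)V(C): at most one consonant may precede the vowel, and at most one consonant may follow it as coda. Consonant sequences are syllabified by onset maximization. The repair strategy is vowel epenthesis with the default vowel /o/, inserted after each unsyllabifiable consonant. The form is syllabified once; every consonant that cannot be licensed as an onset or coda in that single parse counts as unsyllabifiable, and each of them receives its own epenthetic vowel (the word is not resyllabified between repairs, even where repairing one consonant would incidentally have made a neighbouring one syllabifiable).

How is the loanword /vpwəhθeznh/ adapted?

vopowəhθeznoho

Under (C)V(C), the unsyllabifiable consonants are /v/, /p/, /n/, /h/ (at most one coda consonant is licensed; onsets are limited to one consonant).
Inserting the epenthetic vowel yields /v/ → /vo/, /p/ → /po/, /n/ → /no/, /h/ → /ho/.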